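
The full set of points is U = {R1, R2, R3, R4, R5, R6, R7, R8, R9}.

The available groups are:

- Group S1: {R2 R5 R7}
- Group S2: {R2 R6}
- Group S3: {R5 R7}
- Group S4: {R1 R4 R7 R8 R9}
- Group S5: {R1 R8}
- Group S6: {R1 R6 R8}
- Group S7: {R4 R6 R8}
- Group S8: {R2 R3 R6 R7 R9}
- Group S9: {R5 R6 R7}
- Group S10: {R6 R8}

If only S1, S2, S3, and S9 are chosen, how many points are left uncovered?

5

Union of S1, S2, S3, S9 = {R2, R5, R6, R7}.
Not covered: R1, R3, R4, R8, R9 — 5 points.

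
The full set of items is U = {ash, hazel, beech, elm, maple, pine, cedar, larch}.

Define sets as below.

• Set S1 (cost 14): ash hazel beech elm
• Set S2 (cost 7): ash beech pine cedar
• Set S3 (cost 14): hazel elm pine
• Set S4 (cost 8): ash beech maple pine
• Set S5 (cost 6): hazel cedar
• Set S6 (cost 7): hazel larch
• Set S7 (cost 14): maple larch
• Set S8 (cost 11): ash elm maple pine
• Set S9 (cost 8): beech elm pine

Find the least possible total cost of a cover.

S2, S6, S8 together cover every item (S2 ∪ S6 ∪ S8 = {ash, hazel, beech, elm, maple, pine, cedar, larch}); total cost 7 + 7 + 11 = 25.
No covering selection has total cost below 25.

25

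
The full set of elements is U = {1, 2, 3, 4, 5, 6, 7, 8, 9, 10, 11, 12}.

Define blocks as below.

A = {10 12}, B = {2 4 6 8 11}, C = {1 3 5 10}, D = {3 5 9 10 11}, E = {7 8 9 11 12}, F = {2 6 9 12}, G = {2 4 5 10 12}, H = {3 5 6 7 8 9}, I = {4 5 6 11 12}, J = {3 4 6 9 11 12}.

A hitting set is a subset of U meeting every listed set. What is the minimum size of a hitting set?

3

The 3 elements {6, 8, 10} hit every block.
No choice of 2 elements meets every block, so 3 is the minimum.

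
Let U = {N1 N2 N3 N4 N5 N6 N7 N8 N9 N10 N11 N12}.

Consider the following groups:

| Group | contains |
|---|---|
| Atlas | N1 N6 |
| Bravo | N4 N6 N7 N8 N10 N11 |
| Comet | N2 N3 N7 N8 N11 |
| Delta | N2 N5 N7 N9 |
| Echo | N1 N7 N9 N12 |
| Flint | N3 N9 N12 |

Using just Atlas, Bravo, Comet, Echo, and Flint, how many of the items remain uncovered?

Union of Atlas, Bravo, Comet, Echo, Flint = {N1, N2, N3, N4, N6, N7, N8, N9, N10, N11, N12}.
Not covered: N5 — 1 item.

1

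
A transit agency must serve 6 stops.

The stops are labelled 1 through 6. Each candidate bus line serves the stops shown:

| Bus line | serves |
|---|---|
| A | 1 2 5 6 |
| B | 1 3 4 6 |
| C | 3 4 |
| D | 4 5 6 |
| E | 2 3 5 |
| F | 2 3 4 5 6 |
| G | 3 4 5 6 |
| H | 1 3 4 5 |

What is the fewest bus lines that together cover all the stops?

2

A and C together: A ∪ C = {1, 2, 3, 4, 5, 6} — every stop is covered.
No single bus line has all 6 stops (the largest, F, has 5), so 2 is optimal.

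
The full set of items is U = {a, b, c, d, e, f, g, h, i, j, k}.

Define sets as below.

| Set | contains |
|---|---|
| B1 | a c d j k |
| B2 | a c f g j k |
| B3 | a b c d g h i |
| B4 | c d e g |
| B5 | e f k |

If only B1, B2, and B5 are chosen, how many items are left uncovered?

3

Union of B1, B2, B5 = {a, c, d, e, f, g, j, k}.
Not covered: b, h, i — 3 items.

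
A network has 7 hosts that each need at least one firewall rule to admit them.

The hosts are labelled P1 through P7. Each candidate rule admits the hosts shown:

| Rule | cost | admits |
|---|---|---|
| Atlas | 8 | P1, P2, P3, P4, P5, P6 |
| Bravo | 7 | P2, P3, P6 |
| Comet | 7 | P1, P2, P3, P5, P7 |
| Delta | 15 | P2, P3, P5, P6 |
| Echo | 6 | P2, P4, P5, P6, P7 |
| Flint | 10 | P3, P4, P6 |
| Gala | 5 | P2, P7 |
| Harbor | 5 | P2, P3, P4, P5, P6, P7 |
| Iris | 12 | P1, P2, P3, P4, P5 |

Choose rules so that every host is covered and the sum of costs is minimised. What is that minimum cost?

Comet, Harbor together cover every host (Comet ∪ Harbor = {P1, P2, P3, P4, P5, P6, P7}); total cost 7 + 5 = 12.
No covering selection has total cost below 12.

12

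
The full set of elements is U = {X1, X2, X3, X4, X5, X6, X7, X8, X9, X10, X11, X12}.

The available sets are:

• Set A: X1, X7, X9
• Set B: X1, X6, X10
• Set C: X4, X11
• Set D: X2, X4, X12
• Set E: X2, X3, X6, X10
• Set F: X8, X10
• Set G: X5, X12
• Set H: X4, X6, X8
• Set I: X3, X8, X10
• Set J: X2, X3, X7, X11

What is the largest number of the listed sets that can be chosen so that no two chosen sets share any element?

A, C, G, I are pairwise disjoint (A={X1,X7,X9}; C={X4,X11}; G={X5,X12}; I={X3,X8,X10}).
Every remaining set overlaps one of these, and no 5 of the listed sets are pairwise disjoint, so 4 is the maximum.

4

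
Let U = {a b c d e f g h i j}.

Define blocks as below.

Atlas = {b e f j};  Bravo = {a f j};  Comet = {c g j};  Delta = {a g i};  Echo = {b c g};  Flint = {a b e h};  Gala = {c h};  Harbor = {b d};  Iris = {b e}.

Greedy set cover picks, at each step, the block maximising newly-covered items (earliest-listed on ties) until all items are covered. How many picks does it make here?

Greedy: pick Atlas (covers 4 new) → pick Delta (covers 3 new) → pick Gala (covers 2 new) → pick Harbor (covers 1 new). Total picks: 4.

4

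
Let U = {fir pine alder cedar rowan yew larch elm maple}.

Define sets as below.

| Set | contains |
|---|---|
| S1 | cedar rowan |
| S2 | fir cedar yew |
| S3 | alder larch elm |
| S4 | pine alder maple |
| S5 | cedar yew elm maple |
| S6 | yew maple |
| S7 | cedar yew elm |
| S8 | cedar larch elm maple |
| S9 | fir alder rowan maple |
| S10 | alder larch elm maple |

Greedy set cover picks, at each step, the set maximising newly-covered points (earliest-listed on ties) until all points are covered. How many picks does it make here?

Greedy: pick S5 (covers 4 new) → pick S9 (covers 3 new) → pick S3 (covers 1 new) → pick S4 (covers 1 new). Total picks: 4.

4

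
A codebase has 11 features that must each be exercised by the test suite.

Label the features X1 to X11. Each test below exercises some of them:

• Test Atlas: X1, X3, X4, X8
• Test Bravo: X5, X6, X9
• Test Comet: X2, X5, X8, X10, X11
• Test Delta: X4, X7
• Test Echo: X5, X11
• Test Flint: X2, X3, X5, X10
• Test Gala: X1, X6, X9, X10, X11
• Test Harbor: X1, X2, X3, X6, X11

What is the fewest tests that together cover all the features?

4

Atlas and Delta and Flint and Gala together: Atlas ∪ Delta ∪ Flint ∪ Gala = {X1, X2, X3, X4, X5, X6, X7, X8, X9, X10, X11} — every feature is covered.
No 3 of the 8 tests cover everything (all 56 combinations miss at least one feature), so 4 is optimal.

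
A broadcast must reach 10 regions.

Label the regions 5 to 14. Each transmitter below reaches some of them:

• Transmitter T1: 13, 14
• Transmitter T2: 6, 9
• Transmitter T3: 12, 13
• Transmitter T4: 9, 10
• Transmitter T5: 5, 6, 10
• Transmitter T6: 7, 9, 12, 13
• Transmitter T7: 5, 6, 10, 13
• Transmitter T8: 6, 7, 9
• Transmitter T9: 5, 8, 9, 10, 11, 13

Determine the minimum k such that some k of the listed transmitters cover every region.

Take {T1, T6, T8, T9}. Their union is {5, 6, 7, 8, 9, 10, 11, 12, 13, 14}, which is all 10 regions.
No 3 of the 9 transmitters cover everything (all 84 combinations miss at least one region), so 4 is optimal.

4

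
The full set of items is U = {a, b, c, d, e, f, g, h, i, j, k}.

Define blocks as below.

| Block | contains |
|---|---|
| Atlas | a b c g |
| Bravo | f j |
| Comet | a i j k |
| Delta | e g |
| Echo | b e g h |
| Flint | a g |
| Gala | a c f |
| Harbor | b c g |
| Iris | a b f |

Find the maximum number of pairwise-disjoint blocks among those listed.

Delta, Gala are pairwise disjoint (Delta={e,g}; Gala={a,c,f}).
Every remaining block overlaps one of these, and no 3 of the listed blocks are pairwise disjoint, so 2 is the maximum.

2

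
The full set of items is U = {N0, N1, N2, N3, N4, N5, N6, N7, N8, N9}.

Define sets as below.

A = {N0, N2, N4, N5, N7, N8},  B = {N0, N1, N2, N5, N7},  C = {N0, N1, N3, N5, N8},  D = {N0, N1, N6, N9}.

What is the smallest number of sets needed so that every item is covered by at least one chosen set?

3

A, C, and D cover everything between them: the union {N0, N1, N2, N3, N4, N5, N6, N7, N8, N9} is all of U.
Only C contains N3, so C is forced; the remaining 5 items need at least 2 more sets (each remaining set adds at most 3) — so at least 3 sets are needed, and 3 is optimal.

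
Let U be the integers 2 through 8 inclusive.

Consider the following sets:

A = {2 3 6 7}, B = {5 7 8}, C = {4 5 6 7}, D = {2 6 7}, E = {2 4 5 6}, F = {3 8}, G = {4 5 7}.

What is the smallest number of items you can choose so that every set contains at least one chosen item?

H = {2, 7, 8} meets every set (each contains at least one member of H), and |H| = 3.
No choice of 2 items meets every set, so 3 is the minimum.

3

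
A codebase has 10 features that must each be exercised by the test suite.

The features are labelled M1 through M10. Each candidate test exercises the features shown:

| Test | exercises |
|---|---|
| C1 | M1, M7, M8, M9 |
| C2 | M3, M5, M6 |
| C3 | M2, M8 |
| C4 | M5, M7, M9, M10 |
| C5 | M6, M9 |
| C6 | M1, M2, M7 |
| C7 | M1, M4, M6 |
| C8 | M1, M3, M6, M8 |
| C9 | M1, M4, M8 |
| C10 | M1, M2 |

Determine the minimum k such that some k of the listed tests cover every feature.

4

Take {C4, C6, C7, C8}. Their union is {M1, M2, M3, M4, M5, M6, M7, M8, M9, M10}, which is all 10 features.
No 3 of the 10 tests cover everything (all 120 combinations miss at least one feature), so 4 is optimal.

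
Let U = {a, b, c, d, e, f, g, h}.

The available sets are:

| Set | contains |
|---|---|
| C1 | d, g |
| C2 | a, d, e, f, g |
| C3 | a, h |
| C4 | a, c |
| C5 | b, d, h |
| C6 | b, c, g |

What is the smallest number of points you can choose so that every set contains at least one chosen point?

3

T = {c, g, h} meets every set (each contains at least one member of T), and |T| = 3.
No choice of 2 points meets every set, so 3 is the minimum.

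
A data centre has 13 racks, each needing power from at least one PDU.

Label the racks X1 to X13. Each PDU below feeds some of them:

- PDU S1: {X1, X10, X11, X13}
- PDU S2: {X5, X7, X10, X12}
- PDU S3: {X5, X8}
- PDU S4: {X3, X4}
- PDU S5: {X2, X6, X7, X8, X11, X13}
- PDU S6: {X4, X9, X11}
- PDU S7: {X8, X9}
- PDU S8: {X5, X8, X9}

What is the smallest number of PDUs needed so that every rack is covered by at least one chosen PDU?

5

Take {S1, S2, S4, S5, S6}. Their union is {X1, X2, X3, X4, X5, X6, X7, X8, X9, X10, X11, X12, X13}, which is all 13 racks.
No 4 of the 8 PDUs cover everything (all 70 combinations miss at least one rack), so 5 is optimal.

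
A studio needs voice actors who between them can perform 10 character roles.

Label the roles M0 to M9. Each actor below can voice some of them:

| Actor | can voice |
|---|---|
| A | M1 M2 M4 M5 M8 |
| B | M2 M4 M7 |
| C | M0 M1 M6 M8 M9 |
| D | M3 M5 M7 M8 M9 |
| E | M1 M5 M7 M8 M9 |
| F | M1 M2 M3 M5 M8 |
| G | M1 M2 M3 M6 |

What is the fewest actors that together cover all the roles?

3

Take {B, C, D}. Their union is {M0, M1, M2, M3, M4, M5, M6, M7, M8, M9}, which is all 10 roles.
Only C contains M0, so C is forced; the remaining 5 roles need at least 2 more actors (each remaining actor adds at most 3) — so at least 3 actors are needed, and 3 is optimal.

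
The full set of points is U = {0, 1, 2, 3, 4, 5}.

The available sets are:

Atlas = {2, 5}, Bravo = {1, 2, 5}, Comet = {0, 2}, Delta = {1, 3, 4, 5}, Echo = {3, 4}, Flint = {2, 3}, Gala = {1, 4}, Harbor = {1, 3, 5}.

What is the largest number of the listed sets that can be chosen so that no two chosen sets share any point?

2

Comet, Delta are pairwise disjoint (Comet={0,2}; Delta={1,3,4,5}).
Every remaining set overlaps one of these, and no 3 of the listed sets are pairwise disjoint, so 2 is the maximum.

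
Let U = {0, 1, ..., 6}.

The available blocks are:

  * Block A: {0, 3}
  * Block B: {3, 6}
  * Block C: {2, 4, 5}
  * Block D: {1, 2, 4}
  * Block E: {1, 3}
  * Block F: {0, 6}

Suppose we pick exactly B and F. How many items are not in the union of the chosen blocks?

4

Union of B, F = {0, 3, 6}.
Not covered: 1, 2, 4, 5 — 4 items.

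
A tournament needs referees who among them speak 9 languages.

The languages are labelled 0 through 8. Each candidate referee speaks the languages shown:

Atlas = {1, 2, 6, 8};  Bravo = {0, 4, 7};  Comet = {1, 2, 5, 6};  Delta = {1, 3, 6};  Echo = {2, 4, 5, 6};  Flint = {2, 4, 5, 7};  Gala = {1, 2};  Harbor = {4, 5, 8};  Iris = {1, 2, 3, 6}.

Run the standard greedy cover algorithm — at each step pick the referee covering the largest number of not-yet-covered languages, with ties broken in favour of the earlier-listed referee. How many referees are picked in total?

Greedy: pick Atlas (covers 4 new) → pick Bravo (covers 3 new) → pick Comet (covers 1 new) → pick Delta (covers 1 new). Total picks: 4.
(The true minimum cover uses only 3 referees, so greedy is not optimal here.)

4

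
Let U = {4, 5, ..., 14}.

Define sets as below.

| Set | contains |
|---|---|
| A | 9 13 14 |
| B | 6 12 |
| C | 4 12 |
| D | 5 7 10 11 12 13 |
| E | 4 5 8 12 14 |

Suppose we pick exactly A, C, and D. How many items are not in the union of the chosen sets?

2

Union of A, C, D = {4, 5, 7, 9, 10, 11, 12, 13, 14}.
Not covered: 6, 8 — 2 items.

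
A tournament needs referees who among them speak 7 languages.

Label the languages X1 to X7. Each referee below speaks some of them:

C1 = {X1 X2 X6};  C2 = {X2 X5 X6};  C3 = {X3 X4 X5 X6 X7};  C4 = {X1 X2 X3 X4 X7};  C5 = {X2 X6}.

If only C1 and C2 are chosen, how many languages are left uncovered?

3

Union of C1, C2 = {X1, X2, X5, X6}.
Not covered: X3, X4, X7 — 3 languages.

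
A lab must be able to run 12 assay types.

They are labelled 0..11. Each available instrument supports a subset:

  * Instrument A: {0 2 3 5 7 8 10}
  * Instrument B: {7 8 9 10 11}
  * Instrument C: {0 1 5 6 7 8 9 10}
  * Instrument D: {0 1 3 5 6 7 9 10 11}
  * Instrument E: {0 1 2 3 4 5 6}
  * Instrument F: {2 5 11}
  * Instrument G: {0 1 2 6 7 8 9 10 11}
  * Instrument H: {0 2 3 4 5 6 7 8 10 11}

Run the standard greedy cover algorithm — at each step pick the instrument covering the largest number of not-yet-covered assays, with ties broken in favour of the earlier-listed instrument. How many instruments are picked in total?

Greedy: pick H (covers 10 new) → pick C (covers 2 new). Total picks: 2.

2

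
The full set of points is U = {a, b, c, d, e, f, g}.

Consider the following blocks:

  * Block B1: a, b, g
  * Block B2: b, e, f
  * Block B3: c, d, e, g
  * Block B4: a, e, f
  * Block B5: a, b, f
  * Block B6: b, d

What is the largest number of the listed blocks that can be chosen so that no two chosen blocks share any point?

B4, B6 are pairwise disjoint (B4={a,e,f}; B6={b,d}).
Every remaining block overlaps one of these, and no 3 of the listed blocks are pairwise disjoint, so 2 is the maximum.

2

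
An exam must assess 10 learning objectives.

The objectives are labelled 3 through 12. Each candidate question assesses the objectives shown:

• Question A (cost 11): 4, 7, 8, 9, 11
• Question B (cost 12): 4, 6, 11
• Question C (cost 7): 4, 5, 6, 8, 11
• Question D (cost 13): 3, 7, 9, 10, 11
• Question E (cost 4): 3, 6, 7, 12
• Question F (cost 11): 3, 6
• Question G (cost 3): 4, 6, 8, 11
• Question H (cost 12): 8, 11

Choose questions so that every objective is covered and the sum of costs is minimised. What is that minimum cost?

24

C, D, E together cover every objective (C ∪ D ∪ E = {3, 4, 5, 6, 7, 8, 9, 10, 11, 12}); total cost 7 + 13 + 4 = 24.
The greedy pick G, E, D, C costs 27; no covering selection beats 24.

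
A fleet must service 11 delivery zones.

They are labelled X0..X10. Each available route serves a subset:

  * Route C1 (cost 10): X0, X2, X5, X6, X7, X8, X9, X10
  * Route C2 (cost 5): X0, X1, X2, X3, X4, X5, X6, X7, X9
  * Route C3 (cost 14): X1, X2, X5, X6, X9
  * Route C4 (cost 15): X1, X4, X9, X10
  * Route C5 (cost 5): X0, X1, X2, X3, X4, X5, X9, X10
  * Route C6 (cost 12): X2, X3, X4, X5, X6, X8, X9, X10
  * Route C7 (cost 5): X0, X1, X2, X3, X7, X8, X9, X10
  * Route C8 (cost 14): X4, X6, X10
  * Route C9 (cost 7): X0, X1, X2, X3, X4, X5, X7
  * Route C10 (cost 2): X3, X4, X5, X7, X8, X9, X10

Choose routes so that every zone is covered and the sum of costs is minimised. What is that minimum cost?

7

C2, C10 together cover every zone (C2 ∪ C10 = {X0, X1, X2, X3, X4, X5, X6, X7, X8, X9, X10}); total cost 5 + 2 = 7.
No covering selection has total cost below 7.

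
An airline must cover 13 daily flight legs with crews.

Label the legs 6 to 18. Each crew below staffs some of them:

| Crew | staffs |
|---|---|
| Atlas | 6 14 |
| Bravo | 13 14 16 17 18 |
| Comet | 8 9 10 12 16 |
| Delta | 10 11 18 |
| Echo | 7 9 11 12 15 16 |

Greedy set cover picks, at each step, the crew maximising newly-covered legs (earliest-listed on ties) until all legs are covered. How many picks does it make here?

4

Greedy: pick Echo (covers 6 new) → pick Bravo (covers 4 new) → pick Comet (covers 2 new) → pick Atlas (covers 1 new). Total picks: 4.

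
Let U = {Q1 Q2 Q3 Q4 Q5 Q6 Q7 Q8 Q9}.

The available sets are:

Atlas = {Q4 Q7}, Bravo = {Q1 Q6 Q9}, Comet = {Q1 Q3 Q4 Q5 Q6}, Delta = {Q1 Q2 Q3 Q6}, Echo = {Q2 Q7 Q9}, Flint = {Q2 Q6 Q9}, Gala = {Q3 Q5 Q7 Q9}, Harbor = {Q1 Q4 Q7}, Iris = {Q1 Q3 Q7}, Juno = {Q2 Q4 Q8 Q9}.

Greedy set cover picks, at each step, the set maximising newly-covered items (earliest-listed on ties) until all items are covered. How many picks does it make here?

3

Greedy: pick Comet (covers 5 new) → pick Echo (covers 3 new) → pick Juno (covers 1 new). Total picks: 3.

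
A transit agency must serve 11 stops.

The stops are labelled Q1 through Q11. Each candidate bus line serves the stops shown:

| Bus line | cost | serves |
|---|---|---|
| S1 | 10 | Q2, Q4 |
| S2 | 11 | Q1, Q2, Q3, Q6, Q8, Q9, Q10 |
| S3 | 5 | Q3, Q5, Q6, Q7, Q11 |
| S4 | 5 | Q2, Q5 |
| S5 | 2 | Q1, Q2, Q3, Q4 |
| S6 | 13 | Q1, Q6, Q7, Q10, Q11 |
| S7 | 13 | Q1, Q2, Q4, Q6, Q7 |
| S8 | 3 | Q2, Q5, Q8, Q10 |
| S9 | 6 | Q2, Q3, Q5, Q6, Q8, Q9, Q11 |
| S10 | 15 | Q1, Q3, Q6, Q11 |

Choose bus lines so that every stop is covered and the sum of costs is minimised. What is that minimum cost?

16

S3, S5, S8, S9 together cover every stop (S3 ∪ S5 ∪ S8 ∪ S9 = {Q1, Q2, Q3, Q4, Q5, Q6, Q7, Q8, Q9, Q10, Q11}); total cost 5 + 2 + 3 + 6 = 16.
No covering selection has total cost below 16.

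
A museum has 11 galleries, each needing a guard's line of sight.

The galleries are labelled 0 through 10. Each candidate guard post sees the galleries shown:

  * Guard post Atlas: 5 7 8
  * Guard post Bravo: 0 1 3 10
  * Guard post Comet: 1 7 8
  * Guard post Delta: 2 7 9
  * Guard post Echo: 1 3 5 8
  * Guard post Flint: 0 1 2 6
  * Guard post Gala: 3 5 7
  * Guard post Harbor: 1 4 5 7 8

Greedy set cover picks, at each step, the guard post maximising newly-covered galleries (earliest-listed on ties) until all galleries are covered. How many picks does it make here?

4

Greedy: pick Harbor (covers 5 new) → pick Bravo (covers 3 new) → pick Delta (covers 2 new) → pick Flint (covers 1 new). Total picks: 4.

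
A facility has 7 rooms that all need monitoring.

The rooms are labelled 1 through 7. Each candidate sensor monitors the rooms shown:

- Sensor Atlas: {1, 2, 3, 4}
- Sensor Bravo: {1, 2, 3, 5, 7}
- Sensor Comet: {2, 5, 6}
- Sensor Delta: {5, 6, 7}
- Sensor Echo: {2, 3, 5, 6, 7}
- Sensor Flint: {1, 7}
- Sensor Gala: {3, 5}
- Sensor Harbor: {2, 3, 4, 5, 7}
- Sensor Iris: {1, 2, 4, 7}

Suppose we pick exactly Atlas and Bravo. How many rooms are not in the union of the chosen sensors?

1

Union of Atlas, Bravo = {1, 2, 3, 4, 5, 7}.
Not covered: 6 — 1 room.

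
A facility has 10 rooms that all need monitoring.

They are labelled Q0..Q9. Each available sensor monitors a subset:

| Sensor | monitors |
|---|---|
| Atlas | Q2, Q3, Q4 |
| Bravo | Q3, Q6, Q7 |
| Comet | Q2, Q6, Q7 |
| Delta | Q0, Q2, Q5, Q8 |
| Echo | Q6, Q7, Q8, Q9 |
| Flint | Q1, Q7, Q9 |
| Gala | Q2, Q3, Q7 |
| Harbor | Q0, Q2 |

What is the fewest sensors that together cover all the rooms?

4

Atlas and Comet and Delta and Flint together: Atlas ∪ Comet ∪ Delta ∪ Flint = {Q0, Q1, Q2, Q3, Q4, Q5, Q6, Q7, Q8, Q9} — every room is covered.
No 3 of the 8 sensors cover everything (all 56 combinations miss at least one room), so 4 is optimal.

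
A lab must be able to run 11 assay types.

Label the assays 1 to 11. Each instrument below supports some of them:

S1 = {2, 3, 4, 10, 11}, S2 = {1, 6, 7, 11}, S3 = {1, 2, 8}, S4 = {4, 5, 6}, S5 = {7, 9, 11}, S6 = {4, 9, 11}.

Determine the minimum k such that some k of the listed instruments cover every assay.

4

Take {S1, S3, S4, S5}. Their union is {1, 2, 3, 4, 5, 6, 7, 8, 9, 10, 11}, which is all 11 assays.
No 3 of the 6 instruments cover everything (all 20 combinations miss at least one assay), so 4 is optimal.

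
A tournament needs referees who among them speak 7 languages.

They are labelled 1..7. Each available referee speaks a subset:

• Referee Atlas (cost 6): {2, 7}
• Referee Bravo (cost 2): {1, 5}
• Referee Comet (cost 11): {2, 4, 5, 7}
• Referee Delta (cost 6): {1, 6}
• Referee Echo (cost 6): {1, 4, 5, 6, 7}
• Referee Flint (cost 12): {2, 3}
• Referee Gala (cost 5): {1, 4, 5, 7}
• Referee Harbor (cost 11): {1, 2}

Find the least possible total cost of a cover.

Echo, Flint together cover every language (Echo ∪ Flint = {1, 2, 3, 4, 5, 6, 7}); total cost 6 + 12 = 18.
The greedy pick Bravo, Echo, Atlas, Flint costs 26; no covering selection beats 18.

18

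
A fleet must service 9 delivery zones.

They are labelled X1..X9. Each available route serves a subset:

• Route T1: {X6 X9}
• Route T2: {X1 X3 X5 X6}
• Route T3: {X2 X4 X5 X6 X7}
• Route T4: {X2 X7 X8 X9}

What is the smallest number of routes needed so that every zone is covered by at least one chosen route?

Take {T2, T3, T4}. Their union is {X1, X2, X3, X4, X5, X6, X7, X8, X9}, which is all 9 zones.
Only T2 contains X1, so T2 is forced; the remaining 5 zones need at least 2 more routes (each remaining route adds at most 4) — so at least 3 routes are needed, and 3 is optimal.

3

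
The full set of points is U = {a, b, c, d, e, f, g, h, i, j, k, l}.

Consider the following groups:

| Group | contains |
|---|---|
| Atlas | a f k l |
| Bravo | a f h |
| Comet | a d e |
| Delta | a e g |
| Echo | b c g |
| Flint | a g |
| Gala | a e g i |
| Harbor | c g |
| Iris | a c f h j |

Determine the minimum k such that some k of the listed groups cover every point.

5

Atlas and Comet and Echo and Gala and Iris together: Atlas ∪ Comet ∪ Echo ∪ Gala ∪ Iris = {a, b, c, d, e, f, g, h, i, j, k, l} — every point is covered.
No 4 of the 9 groups cover everything (all 126 combinations miss at least one point), so 5 is optimal.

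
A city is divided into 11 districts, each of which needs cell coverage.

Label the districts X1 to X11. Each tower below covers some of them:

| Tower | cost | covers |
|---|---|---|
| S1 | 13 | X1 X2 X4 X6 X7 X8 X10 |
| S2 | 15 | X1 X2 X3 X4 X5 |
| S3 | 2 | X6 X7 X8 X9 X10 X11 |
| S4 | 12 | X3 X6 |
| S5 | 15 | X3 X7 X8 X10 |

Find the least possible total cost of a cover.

S2, S3 together cover every district (S2 ∪ S3 = {X1, X2, X3, X4, X5, X6, X7, X8, X9, X10, X11}); total cost 15 + 2 = 17.
No covering selection has total cost below 17.

17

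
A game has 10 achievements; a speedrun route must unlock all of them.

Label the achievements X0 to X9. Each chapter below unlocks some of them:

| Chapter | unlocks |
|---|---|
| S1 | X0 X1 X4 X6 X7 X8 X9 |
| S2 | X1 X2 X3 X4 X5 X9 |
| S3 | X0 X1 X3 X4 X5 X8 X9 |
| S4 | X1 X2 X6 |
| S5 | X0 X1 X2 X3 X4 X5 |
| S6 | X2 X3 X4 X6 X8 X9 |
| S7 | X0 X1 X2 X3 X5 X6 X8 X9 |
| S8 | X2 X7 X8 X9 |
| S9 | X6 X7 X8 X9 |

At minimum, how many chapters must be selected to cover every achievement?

S1 and S5 together: S1 ∪ S5 = {X0, X1, X2, X3, X4, X5, X6, X7, X8, X9} — every achievement is covered.
No single chapter has all 10 achievements (the largest, S7, has 8), so 2 is optimal.

2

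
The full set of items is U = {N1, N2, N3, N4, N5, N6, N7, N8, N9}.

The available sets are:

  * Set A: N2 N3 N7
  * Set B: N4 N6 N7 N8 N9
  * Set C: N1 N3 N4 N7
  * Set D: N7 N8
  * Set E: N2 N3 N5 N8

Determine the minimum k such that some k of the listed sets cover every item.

B, C, and E cover everything between them: the union {N1, N2, N3, N4, N5, N6, N7, N8, N9} is all of U.
Only C contains N1, so C is forced; the remaining 5 items need at least 2 more sets (each remaining set adds at most 3) — so at least 3 sets are needed, and 3 is optimal.

3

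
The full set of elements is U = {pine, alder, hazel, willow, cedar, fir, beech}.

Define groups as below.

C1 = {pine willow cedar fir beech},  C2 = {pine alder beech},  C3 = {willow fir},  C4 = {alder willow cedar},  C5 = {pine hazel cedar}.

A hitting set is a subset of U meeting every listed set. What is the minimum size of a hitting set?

2

Take H = {pine, willow}. Each listed group contains at least one of these, so H is a hitting set of size 2.
The groups C2, C3 are pairwise disjoint, so any hitting set needs a separate element for each — at least 2. Hence 2 is optimal.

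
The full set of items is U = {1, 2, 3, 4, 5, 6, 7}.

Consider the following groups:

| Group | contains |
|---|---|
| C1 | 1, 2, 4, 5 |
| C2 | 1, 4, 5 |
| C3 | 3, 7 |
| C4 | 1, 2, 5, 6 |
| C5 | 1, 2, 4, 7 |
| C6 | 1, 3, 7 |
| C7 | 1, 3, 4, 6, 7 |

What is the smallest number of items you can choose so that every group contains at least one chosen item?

The 2 items {5, 7} hit every group.
The groups C2, C3 are pairwise disjoint, so any hitting set needs a separate item for each — at least 2. Hence 2 is optimal.

2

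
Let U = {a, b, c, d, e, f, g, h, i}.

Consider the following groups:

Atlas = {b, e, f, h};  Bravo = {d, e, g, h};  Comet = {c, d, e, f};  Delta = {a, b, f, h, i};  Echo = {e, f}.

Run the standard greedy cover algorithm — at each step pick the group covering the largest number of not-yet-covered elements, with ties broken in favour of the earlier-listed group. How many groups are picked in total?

3

Greedy: pick Delta (covers 5 new) → pick Bravo (covers 3 new) → pick Comet (covers 1 new). Total picks: 3.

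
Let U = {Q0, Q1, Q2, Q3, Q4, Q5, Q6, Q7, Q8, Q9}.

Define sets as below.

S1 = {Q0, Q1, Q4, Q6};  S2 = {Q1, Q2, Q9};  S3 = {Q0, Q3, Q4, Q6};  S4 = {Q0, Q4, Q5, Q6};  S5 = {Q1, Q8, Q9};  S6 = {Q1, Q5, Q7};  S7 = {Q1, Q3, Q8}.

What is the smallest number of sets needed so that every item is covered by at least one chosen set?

4

S1 and S2 and S6 and S7 together: S1 ∪ S2 ∪ S6 ∪ S7 = {Q0, Q1, Q2, Q3, Q4, Q5, Q6, Q7, Q8, Q9} — every item is covered.
No 3 of the 7 sets cover everything (all 35 combinations miss at least one item), so 4 is optimal.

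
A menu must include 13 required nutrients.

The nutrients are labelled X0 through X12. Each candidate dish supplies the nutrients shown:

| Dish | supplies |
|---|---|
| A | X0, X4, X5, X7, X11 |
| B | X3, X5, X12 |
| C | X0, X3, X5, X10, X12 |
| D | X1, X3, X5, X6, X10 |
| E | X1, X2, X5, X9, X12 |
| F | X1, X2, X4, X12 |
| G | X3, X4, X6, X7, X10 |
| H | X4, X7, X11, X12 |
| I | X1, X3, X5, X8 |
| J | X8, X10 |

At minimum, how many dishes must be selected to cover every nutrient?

A and E and G and I together: A ∪ E ∪ G ∪ I = {X0, X1, X2, X3, X4, X5, X6, X7, X8, X9, X10, X11, X12} — every nutrient is covered.
No 3 of the 10 dishes cover everything (all 120 combinations miss at least one nutrient), so 4 is optimal.

4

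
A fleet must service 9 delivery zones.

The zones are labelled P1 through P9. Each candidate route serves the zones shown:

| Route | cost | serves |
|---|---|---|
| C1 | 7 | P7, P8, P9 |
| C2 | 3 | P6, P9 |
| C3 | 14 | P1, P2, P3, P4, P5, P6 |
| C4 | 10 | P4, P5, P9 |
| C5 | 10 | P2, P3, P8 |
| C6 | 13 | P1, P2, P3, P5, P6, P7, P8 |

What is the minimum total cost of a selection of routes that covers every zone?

21

C1, C3 together cover every zone (C1 ∪ C3 = {P1, P2, P3, P4, P5, P6, P7, P8, P9}); total cost 7 + 14 = 21.
The greedy pick C2, C6, C4 costs 26; no covering selection beats 21.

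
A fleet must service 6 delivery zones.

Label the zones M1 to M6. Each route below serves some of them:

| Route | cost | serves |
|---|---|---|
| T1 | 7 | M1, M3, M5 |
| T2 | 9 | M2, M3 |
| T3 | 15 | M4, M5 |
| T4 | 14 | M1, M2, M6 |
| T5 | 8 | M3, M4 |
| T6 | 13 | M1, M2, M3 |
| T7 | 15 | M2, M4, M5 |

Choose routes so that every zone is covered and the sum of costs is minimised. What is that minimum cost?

T1, T4, T5 together cover every zone (T1 ∪ T4 ∪ T5 = {M1, M2, M3, M4, M5, M6}); total cost 7 + 14 + 8 = 29.
No covering selection has total cost below 29.

29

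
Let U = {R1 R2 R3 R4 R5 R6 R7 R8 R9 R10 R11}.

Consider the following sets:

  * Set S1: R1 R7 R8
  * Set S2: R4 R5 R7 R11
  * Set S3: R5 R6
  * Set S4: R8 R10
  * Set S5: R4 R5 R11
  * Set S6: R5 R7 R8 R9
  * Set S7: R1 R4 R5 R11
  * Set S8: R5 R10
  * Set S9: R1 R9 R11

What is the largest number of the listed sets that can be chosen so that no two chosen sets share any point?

S3, S4, S9 are pairwise disjoint (S3={R5,R6}; S4={R8,R10}; S9={R1,R9,R11}).
Every remaining set overlaps one of these, and no 4 of the listed sets are pairwise disjoint, so 3 is the maximum.

3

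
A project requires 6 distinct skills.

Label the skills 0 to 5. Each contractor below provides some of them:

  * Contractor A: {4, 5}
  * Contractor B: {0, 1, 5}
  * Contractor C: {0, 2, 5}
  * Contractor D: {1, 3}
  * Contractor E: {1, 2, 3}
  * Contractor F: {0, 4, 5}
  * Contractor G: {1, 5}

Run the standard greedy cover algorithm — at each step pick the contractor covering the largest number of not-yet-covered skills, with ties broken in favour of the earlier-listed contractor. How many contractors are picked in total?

Greedy: pick B (covers 3 new) → pick E (covers 2 new) → pick A (covers 1 new). Total picks: 3.
(The true minimum cover uses only 2 contractors, so greedy is not optimal here.)

3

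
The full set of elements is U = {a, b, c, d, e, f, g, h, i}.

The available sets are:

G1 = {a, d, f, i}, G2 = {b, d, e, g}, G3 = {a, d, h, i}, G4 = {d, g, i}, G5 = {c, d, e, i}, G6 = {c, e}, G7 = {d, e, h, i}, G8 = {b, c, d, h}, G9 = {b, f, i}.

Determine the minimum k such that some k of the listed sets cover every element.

3

G1, G2, and G8 cover everything between them: the union {a, b, c, d, e, f, g, h, i} is all of U.
Each set has at most 4 elements, and 2·4 = 8 < 9 — so at least 3 sets are needed, and 3 is optimal.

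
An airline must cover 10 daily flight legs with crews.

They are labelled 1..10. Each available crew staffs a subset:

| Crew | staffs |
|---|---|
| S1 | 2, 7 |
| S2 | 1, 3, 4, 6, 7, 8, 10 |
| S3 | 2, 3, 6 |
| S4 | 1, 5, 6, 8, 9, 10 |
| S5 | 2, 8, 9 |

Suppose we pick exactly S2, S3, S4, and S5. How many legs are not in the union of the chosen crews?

0

Union of S2, S3, S4, S5 = {1, 2, 3, 4, 5, 6, 7, 8, 9, 10} — that's every leg, so 0 are uncovered.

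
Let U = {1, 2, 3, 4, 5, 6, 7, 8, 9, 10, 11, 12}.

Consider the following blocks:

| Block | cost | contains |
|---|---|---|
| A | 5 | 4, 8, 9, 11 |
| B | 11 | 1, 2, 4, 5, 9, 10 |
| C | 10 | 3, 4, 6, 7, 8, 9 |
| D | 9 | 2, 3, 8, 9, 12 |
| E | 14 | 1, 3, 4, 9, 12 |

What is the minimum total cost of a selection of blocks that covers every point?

A, B, C, D together cover every point (A ∪ B ∪ C ∪ D = {1, 2, 3, 4, 5, 6, 7, 8, 9, 10, 11, 12}); total cost 5 + 11 + 10 + 9 = 35.
No covering selection has total cost below 35.

35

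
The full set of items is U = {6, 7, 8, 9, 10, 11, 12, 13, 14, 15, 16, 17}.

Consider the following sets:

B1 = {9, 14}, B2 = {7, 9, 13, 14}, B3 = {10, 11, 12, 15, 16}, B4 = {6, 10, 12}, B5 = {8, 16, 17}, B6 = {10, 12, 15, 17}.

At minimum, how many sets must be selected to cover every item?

B2 and B3 and B4 and B5 together: B2 ∪ B3 ∪ B4 ∪ B5 = {6, 7, 8, 9, 10, 11, 12, 13, 14, 15, 16, 17} — every item is covered.
Only B4 contains 6, so B4 is forced; the remaining 9 items need at least 3 more sets (each remaining set adds at most 4) — so at least 4 sets are needed, and 4 is optimal.

4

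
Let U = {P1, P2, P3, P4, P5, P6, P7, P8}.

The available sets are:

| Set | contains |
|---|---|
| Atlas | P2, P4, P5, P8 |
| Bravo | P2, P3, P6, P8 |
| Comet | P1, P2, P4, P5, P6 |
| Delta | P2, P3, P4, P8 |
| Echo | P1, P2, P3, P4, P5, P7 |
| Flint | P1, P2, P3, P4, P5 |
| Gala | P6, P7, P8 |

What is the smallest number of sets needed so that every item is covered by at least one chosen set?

2

Flint and Gala cover everything between them: the union {P1, P2, P3, P4, P5, P6, P7, P8} is all of U.
No single set has all 8 items (the largest, Echo, has 6), so 2 is optimal.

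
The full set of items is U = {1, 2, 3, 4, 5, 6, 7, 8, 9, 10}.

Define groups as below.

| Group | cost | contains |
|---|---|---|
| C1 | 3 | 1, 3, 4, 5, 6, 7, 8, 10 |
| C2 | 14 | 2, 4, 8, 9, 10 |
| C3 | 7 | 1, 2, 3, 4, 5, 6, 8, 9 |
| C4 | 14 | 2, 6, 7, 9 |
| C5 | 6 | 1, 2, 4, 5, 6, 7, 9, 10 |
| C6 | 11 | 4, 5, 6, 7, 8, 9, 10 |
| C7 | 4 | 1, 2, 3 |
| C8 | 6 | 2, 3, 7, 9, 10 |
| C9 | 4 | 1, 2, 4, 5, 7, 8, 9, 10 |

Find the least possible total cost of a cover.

C1, C9 together cover every item (C1 ∪ C9 = {1, 2, 3, 4, 5, 6, 7, 8, 9, 10}); total cost 3 + 4 = 7.
No covering selection has total cost below 7.

7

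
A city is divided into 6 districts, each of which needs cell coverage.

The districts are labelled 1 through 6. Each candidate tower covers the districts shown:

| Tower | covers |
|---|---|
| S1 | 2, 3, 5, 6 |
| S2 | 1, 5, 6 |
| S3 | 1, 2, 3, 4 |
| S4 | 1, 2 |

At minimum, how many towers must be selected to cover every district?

2

S1 and S3 together: S1 ∪ S3 = {1, 2, 3, 4, 5, 6} — every district is covered.
No single tower has all 6 districts (the largest, S1, has 4), so 2 is optimal.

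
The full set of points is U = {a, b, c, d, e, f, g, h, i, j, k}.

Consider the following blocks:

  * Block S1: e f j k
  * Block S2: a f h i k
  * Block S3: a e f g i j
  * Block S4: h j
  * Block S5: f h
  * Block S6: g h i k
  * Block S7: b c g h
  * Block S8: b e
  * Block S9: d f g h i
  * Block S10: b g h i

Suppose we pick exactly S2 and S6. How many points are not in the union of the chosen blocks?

Union of S2, S6 = {a, f, g, h, i, k}.
Not covered: b, c, d, e, j — 5 points.

5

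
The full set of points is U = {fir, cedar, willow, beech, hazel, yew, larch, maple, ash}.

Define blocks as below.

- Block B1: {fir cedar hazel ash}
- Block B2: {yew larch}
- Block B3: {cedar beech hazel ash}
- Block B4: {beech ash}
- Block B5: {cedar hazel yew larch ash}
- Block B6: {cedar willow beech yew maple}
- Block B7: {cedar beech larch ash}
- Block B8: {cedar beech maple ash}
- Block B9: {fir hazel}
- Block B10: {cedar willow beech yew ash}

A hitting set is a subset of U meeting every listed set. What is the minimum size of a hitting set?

Take H = {beech, hazel, larch}. Each listed block contains at least one of these, so H is a hitting set of size 3.
The blocks B2, B4, B9 are pairwise disjoint, so any hitting set needs a separate point for each — at least 3. Hence 3 is optimal.

3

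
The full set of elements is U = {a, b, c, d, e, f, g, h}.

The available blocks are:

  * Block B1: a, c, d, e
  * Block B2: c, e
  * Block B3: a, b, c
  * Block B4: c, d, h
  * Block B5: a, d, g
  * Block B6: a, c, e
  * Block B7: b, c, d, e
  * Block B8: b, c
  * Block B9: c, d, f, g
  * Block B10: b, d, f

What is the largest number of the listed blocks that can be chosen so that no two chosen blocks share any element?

B5, B8 are pairwise disjoint (B5={a,d,g}; B8={b,c}).
Every remaining block overlaps one of these, and no 3 of the listed blocks are pairwise disjoint, so 2 is the maximum.

2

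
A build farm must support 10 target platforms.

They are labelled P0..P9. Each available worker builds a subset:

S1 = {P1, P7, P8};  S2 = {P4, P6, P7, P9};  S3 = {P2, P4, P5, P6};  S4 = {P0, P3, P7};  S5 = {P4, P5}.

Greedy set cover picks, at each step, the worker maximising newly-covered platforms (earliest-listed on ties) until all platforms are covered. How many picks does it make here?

Greedy: pick S2 (covers 4 new) → pick S1 (covers 2 new) → pick S3 (covers 2 new) → pick S4 (covers 2 new). Total picks: 4.

4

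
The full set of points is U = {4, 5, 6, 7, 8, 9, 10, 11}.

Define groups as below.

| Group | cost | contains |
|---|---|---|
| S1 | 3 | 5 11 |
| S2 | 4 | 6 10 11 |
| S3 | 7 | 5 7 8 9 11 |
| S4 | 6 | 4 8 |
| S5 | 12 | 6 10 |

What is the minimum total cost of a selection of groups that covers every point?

S2, S3, S4 together cover every point (S2 ∪ S3 ∪ S4 = {4, 5, 6, 7, 8, 9, 10, 11}); total cost 4 + 7 + 6 = 17.
No covering selection has total cost below 17.

17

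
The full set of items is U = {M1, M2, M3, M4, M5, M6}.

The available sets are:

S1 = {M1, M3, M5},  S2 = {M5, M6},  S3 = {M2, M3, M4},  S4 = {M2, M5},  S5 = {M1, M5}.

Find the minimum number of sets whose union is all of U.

3

S2 and S3 and S5 together: S2 ∪ S3 ∪ S5 = {M1, M2, M3, M4, M5, M6} — every item is covered.
Only S3 contains M4, so S3 is forced; the remaining 3 items need at least 2 more sets (each remaining set adds at most 2) — so at least 3 sets are needed, and 3 is optimal.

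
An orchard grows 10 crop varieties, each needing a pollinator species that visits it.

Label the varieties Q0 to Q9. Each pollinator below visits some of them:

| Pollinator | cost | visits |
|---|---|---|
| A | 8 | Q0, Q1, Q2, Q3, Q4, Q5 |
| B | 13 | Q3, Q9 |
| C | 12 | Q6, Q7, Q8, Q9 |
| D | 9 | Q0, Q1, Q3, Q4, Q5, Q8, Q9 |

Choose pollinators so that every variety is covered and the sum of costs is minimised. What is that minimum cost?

20

A, C together cover every variety (A ∪ C = {Q0, Q1, Q2, Q3, Q4, Q5, Q6, Q7, Q8, Q9}); total cost 8 + 12 = 20.
The greedy pick D, C, A costs 29; no covering selection beats 20.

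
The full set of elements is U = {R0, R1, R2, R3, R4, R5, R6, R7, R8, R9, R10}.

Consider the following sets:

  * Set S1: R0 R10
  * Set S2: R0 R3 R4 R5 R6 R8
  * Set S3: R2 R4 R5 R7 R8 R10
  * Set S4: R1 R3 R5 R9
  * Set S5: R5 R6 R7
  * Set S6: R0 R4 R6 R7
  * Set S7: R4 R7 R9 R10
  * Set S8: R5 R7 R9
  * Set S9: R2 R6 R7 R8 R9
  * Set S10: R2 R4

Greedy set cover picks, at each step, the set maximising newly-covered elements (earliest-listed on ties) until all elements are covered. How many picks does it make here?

Greedy: pick S2 (covers 6 new) → pick S3 (covers 3 new) → pick S4 (covers 2 new). Total picks: 3.

3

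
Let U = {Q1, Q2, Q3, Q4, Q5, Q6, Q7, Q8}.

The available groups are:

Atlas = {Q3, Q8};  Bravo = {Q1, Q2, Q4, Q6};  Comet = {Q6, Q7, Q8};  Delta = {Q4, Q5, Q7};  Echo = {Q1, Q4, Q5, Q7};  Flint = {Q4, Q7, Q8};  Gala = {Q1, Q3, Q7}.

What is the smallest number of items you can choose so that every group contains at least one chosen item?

The 3 items {Q1, Q7, Q8} hit every group.
No choice of 2 items meets every group, so 3 is the minimum.

3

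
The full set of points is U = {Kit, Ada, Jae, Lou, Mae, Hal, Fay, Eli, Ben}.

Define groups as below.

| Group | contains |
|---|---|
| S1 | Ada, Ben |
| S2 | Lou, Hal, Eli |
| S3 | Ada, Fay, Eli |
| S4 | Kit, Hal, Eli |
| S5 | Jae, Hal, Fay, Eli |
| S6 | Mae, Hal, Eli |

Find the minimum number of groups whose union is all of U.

Take {S1, S2, S4, S5, S6}. Their union is {Kit, Ada, Jae, Lou, Mae, Hal, Fay, Eli, Ben}, which is all 9 points.
No 4 of the 6 groups cover everything (all 15 combinations miss at least one point), so 5 is optimal.

5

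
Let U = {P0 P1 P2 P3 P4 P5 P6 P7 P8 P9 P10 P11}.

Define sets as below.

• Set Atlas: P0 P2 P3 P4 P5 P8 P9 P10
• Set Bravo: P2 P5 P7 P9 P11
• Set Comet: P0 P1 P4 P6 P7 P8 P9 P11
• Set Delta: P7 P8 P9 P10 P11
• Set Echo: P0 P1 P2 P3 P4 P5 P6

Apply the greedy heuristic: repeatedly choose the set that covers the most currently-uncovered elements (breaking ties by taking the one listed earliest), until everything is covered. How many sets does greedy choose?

2

Greedy: pick Atlas (covers 8 new) → pick Comet (covers 4 new). Total picks: 2.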